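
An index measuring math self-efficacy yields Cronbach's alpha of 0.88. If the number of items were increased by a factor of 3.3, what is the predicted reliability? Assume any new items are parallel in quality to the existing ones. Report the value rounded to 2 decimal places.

0.96

r_new = 3.3·0.88 / [1 + (3.3 − 1)·0.88]
r_new = 2.9040 / 3.0240 ≈ 0.9603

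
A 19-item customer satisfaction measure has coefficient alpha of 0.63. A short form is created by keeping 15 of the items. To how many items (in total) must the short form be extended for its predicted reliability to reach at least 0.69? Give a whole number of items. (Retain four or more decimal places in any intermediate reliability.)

25

Short-form reliability: n = 15/19 = 0.7895; r_15 = n·r/(1+(n−1)r) ≈ 0.5734
Then solve for n' with r_old = 0.5734, r_target = 0.69: n' = 0.69(1 − 0.5734)/[0.5734(1 − 0.69)] = 1.6560
Total items = 1.6560 × 15 = 24.84, rounded up to 25.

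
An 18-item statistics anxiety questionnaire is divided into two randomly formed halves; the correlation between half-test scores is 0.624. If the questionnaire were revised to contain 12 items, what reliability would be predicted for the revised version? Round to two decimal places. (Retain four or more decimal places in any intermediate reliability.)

0.69

Spearman-Brown correction (n = 2): r_full = 2·0.624/(1 + 0.624) = 0.7685
Length factor from 18 to 12 items: n = 12/18 = 0.6667
r_new = n·r_full / (1 + (n − 1)·r_full) = 0.5124 / 0.7439 ≈ 0.6888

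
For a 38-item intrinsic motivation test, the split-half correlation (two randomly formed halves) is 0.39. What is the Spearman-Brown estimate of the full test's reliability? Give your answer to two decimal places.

Apply the Spearman-Brown correction with n = 2:
r_full = 2(0.39) / (1 + 0.39)
       = 0.7800 / 1.3900 = 0.5612

0.56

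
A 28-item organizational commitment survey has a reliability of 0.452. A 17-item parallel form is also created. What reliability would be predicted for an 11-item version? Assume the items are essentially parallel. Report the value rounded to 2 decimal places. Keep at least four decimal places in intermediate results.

The 17-item form is not needed; work directly from the 28-item form with n = 11/28 = 0.3929.
r_{11} = n·r / (1 + (n − 1)·r) = 0.1776 / 0.7256 ≈ 0.2448

0.24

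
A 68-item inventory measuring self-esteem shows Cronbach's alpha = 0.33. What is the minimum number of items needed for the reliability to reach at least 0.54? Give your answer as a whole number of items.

163

Spearman-Brown solved for the length factor n:
n = r*(1 − r) / [ r (1 − r*) ]
n = 0.54(1 − 0.33) / [0.33(1 − 0.54)]
  = 0.3618 / 0.1518 = 2.3834
2.3834 × 68 = 162.07 → 163 items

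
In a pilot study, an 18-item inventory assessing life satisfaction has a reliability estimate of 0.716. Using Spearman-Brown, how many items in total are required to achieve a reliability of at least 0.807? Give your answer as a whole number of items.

30

Spearman-Brown solved for the length factor n:
n = r*(1 − r) / [ r (1 − r*) ]
n = 0.807(1 − 0.716) / [0.716(1 − 0.807)]
  = 0.229188 / 0.138188 = 1.6585
Items needed = n × 18 = 1.6585 × 18 ≈ 29.85 → round up to 30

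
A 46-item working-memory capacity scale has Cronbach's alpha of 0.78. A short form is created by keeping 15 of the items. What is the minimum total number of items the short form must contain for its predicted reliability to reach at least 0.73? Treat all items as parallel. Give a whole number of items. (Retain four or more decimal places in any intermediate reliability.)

36

First, r for the 15-item form: n = 15/46 = 0.3261, so r_15 = 0.3261·0.78/(1 + (0.3261 − 1)·0.78) = 0.5362
Then solve for n' with r_old = 0.5362, r_target = 0.73: n' = 0.73(1 − 0.5362)/[0.5362(1 − 0.73)] = 2.3386
Total items = 2.3386 × 15 = 35.08, rounded up to 36.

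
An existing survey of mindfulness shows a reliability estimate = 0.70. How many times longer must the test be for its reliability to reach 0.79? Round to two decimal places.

Spearman-Brown solved for the length factor n:
n = r_target (1 − r_old) / [ r_old (1 − r_target) ]
n = [0.79 × 0.30] / [0.70 × 0.21]
n = 0.2370 / 0.1470 ≈ 1.6122

1.61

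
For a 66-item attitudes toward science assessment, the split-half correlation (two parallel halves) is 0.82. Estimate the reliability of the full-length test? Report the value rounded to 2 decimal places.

Each half is half the length of the full test, so the full test is n = 2 times a half.
r_full = 2(0.82) / (1 + 0.82)
       = 1.6400 / 1.8200 = 0.9011

0.90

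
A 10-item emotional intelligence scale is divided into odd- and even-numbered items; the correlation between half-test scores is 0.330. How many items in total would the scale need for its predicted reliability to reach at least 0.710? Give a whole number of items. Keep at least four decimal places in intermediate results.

r_full = 2(0.330)/(1 + 0.330) = 0.4962
n = r_tgt(1 − r_full) / [r_full(1 − r_tgt)] = 0.710 × 0.5038 / (0.4962 × 0.290) ≈ 2.4858
Required items = 2.4858 × 10 = 24.86, so 25 items.

25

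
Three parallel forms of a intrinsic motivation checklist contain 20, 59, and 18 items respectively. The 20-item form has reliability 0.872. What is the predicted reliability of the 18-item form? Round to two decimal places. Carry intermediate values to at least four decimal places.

0.86

Only the ratio of lengths matters: n = 18/20 = 0.9000
r_{18} = n·r / (1 + (n − 1)·r) = 0.7848 / 0.9128 ≈ 0.8598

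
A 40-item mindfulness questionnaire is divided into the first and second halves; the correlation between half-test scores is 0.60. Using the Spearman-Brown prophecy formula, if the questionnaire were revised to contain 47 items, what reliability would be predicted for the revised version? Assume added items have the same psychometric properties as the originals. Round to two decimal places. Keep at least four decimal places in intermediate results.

Full-test reliability from the split-half r: r_full = 2(0.60)/(1 + 0.60) = 0.7500
Then adjust to 47 items: n = 47/40 = 1.1750
r_new = n·r_full / (1 + (n − 1)·r_full) = 0.8813 / 1.1313 ≈ 0.7790

0.78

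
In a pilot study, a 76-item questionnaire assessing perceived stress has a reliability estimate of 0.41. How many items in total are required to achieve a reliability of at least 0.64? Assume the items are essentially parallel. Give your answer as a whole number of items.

Invert Spearman-Brown to solve for n:
n = r*(1 − r) / [ r (1 − r*) ]
n = 0.64 × (1 − 0.41) / [ 0.41 × (1 − 0.64) ]
n = 0.3776 / 0.1476 ≈ 2.5583
2.5583 × 76 = 194.43 → 195 items

195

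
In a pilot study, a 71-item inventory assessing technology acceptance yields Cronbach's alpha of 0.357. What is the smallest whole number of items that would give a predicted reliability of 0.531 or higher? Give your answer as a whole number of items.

145

n = 0.531 × (1 − 0.357) / [ 0.357 × (1 − 0.531) ]
n = 0.341433 / 0.167433 ≈ 2.0392
So the test needs 2.0392 × 71 ≈ 144.78 items; rounding up, 145.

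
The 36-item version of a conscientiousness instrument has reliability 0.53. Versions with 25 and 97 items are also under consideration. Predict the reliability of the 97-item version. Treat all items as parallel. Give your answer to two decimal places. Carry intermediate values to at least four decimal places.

0.75

Only the ratio of lengths matters: n = 97/36 = 2.6944
r_{97} = n·r / (1 + (n − 1)·r) = 1.4280 / 1.8980 ≈ 0.7524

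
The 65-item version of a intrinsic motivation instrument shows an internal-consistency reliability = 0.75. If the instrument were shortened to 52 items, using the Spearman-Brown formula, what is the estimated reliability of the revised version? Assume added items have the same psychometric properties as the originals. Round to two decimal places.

Length ratio n = 52/65 = 0.8
Apply the Spearman-Brown prophecy formula, r' = nr / [1 + (n − 1)r]:
r_new = 0.8·0.75 / [1 + (0.8 − 1)·0.75]
r_new = 0.6000 / 0.8500 ≈ 0.7059

0.71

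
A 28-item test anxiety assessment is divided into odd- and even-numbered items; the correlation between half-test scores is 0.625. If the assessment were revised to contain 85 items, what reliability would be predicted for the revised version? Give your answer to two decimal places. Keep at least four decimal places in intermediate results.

First correct the split-half correlation to full-test reliability: r_full = 2 × 0.625 / (1 + 0.625) ≈ 0.7692
Then adjust to 85 items: n = 85/28 = 3.0357
r_new = n·r_full / (1 + (n − 1)·r_full) = 2.3351 / 2.5659 ≈ 0.9101

0.91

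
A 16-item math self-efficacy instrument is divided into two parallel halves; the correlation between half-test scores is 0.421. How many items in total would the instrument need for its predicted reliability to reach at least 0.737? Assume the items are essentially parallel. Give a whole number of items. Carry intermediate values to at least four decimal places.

Corrected full-test reliability: r_full = 2 × 0.421 / (1 + 0.421) ≈ 0.5925
Solve Spearman-Brown for n: n = 0.737(1 − 0.5925) / [0.5925(1 − 0.737)] = 1.9273
Required items = 1.9273 × 16 = 30.84, so 31 items.

31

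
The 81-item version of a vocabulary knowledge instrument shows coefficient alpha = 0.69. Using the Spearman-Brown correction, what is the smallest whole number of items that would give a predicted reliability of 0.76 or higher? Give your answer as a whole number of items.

Spearman-Brown solved for the length factor n:
n = r_target (1 − r_old) / [ r_old (1 − r_target) ]
n = 0.76(1 − 0.69) / [0.69(1 − 0.76)]
n = 0.2356 / 0.1656 ≈ 1.4227
Items needed = n × 81 = 1.4227 × 81 ≈ 115.24 → round up to 116

116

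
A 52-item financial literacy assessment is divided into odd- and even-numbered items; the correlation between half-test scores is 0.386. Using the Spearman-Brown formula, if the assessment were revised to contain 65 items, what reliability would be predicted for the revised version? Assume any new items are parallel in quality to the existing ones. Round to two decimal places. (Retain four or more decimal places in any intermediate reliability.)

0.61

Spearman-Brown correction (n = 2): r_full = 2·0.386/(1 + 0.386) = 0.5570
Then adjust to 65 items: n = 65/52 = 1.2500
r_new = n·r_full / (1 + (n − 1)·r_full) = 0.6963 / 1.1393 ≈ 0.6112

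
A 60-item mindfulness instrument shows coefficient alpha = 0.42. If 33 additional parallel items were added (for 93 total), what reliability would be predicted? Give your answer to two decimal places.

0.53

Length ratio n = 93/60 = 1.55
By Spearman-Brown, r_new = n r / (1 + (n − 1) r).
r_new = 1.55·0.42 / [1 + (1.55 − 1)·0.42]
     = 0.6510 / 1.2310 = 0.5288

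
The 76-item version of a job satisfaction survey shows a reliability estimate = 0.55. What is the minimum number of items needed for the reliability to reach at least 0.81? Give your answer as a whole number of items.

266

n = [0.81 × 0.45] / [0.55 × 0.19]
n = 0.3645 / 0.1045 ≈ 3.4880
So the test needs 3.4880 × 76 ≈ 265.09 items; rounding up, 266.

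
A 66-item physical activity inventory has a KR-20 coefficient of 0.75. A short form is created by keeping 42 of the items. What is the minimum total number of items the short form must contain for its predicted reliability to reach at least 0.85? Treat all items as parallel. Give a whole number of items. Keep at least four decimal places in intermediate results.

Short-form reliability: n = 42/66 = 0.6364; r_42 = n·r/(1+(n−1)r) ≈ 0.6563
Length factor from the short form to reach 0.85: n' = 0.85(1 − 0.6563) / [0.6563(1 − 0.85)] ≈ 2.9676
Total items = 2.9676 × 42 = 124.64, rounded up to 125.

125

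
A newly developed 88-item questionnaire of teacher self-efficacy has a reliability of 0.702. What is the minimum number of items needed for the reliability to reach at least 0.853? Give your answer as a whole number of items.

Rearranging the Spearman-Brown formula for n,
n = r_target (1 − r_old) / [ r_old (1 − r_target) ]
n = [0.853 × 0.298] / [0.702 × 0.147]
n = 0.254194 / 0.103194 ≈ 2.4633
2.4633 × 88 = 216.77 → 217 items

217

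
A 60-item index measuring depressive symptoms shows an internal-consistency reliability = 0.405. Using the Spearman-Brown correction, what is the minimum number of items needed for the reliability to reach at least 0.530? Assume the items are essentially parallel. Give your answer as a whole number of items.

100

Spearman-Brown solved for the length factor n:
n = r_target (1 − r_old) / [ r_old (1 − r_target) ]
n = [0.530 × 0.595] / [0.405 × 0.470]
n = 0.315350 / 0.190350 ≈ 1.6567
1.6567 × 60 = 99.40 → 100 items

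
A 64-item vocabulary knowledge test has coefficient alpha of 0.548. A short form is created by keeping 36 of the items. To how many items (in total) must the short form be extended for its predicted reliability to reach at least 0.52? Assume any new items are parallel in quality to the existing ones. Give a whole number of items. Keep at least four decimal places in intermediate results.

58

Short-form reliability: n = 36/64 = 0.5625; r_36 = n·r/(1+(n−1)r) ≈ 0.4055
Length factor from the short form to reach 0.52: n' = 0.52(1 − 0.4055) / [0.4055(1 − 0.52)] ≈ 1.5883
Total items = 1.5883 × 36 = 57.18, rounded up to 58.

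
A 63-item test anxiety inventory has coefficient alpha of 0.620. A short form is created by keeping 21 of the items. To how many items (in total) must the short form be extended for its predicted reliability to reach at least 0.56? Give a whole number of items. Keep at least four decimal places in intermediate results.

Short-form reliability: n = 21/63 = 0.3333; r_21 = n·r/(1+(n−1)r) ≈ 0.3522
Length factor from the short form to reach 0.56: n' = 0.56(1 − 0.3522) / [0.3522(1 − 0.56)] ≈ 2.3409
Total items = 2.3409 × 21 = 49.16, rounded up to 50.

50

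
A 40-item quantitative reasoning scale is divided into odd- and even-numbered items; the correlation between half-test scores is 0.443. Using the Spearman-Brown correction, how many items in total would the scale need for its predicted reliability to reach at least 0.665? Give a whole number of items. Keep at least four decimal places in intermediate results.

50

Corrected full-test reliability: r_full = 2 × 0.443 / (1 + 0.443) ≈ 0.6140
Solve Spearman-Brown for n: n = 0.665(1 − 0.6140) / [0.6140(1 − 0.665)] = 1.2479
Required items = 1.2479 × 40 = 49.92, so 50 items.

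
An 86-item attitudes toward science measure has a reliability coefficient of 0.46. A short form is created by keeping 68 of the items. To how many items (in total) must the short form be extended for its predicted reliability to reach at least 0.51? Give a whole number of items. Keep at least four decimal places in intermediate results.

Short-form reliability: n = 68/86 = 0.7907; r_68 = n·r/(1+(n−1)r) ≈ 0.4025
Then solve for n' with r_old = 0.4025, r_target = 0.51: n' = 0.51(1 − 0.4025)/[0.4025(1 − 0.51)] = 1.5451
Items = 1.5451 × 68 ≈ 105.07 → 106

106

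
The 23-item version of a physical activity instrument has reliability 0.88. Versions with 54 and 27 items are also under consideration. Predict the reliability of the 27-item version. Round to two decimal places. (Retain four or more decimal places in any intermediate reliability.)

Only the ratio of lengths matters: n = 27/23 = 1.1739
r_{27} = n·r / (1 + (n − 1)·r) = 1.0330 / 1.1530 ≈ 0.8959

0.90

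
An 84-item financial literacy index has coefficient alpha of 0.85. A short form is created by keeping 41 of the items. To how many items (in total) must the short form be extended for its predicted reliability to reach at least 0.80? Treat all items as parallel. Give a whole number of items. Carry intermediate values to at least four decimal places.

60

First, r for the 41-item form: n = 41/84 = 0.4881, so r_41 = 0.4881·0.85/(1 + (0.4881 − 1)·0.85) = 0.7345
Then solve for n' with r_old = 0.7345, r_target = 0.80: n' = 0.80(1 − 0.7345)/[0.7345(1 − 0.80)] = 1.4459
Items = 1.4459 × 41 ≈ 59.28 → 60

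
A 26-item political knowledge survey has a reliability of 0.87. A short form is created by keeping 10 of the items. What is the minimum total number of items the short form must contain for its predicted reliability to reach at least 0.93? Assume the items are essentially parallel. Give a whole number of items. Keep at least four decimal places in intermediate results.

52

First, r for the 10-item form: n = 10/26 = 0.3846, so r_10 = 0.3846·0.87/(1 + (0.3846 − 1)·0.87) = 0.7202
Length factor from the short form to reach 0.93: n' = 0.93(1 − 0.7202) / [0.7202(1 − 0.93)] ≈ 5.1615
Total items = 5.1615 × 10 = 51.62, rounded up to 52.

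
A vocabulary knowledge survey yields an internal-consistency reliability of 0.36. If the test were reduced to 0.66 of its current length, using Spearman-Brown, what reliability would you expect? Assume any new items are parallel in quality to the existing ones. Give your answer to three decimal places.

0.271

Apply the Spearman-Brown prophecy formula, r' = nr / [1 + (n − 1)r]:
r_new = 0.66·0.36 / [1 + (0.66 − 1)·0.36]
     = 0.2376 / 0.8776 = 0.2707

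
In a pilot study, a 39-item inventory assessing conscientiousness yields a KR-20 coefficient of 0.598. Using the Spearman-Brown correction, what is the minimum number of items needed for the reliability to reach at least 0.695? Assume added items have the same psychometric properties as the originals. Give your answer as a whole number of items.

n = [0.695 × 0.402] / [0.598 × 0.305]
n = 0.279390 / 0.182390 ≈ 1.5318
Items needed = n × 39 = 1.5318 × 39 ≈ 59.74 → round up to 60

60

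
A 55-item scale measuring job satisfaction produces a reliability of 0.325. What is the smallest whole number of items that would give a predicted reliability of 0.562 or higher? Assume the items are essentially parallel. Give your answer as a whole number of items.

Invert Spearman-Brown to solve for n:
n = r_target (1 − r_old) / [ r_old (1 − r_target) ]
n = 0.562 × (1 − 0.325) / [ 0.325 × (1 − 0.562) ]
n = 0.379350 / 0.142350 ≈ 2.6649
Items needed = n × 55 = 2.6649 × 55 ≈ 146.57 → round up to 147

147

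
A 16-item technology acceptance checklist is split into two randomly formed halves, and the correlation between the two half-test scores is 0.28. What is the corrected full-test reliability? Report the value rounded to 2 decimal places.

The full test is twice the length of either half (n = 2).
r_full = 2(0.28) / (1 + 0.28)
r_full = 0.5600 / 1.2800 ≈ 0.4375

0.44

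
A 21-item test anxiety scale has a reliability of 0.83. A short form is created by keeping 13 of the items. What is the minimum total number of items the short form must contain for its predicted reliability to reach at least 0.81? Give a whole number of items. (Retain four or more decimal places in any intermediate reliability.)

19

First, r for the 13-item form: n = 13/21 = 0.6190, so r_13 = 0.6190·0.83/(1 + (0.6190 − 1)·0.83) = 0.7514
Length factor from the short form to reach 0.81: n' = 0.81(1 − 0.7514) / [0.7514(1 − 0.81)] ≈ 1.4105
Items = 1.4105 × 13 ≈ 18.34 → 19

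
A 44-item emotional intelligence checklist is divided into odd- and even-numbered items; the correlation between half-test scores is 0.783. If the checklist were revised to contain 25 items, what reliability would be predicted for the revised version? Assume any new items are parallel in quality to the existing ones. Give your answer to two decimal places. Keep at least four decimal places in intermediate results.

0.80

First correct the split-half correlation to full-test reliability: r_full = 2 × 0.783 / (1 + 0.783) ≈ 0.8783
Length factor from 44 to 25 items: n = 25/44 = 0.5682
r_new = n·r_full / (1 + (n − 1)·r_full) = 0.4991 / 0.6208 ≈ 0.8040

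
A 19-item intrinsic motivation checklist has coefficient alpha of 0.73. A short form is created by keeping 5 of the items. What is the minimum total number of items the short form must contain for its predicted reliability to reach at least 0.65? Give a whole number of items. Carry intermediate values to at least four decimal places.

14

First, r for the 5-item form: n = 5/19 = 0.2632, so r_5 = 0.2632·0.73/(1 + (0.2632 − 1)·0.73) = 0.4158
Then solve for n' with r_old = 0.4158, r_target = 0.65: n' = 0.65(1 − 0.4158)/[0.4158(1 − 0.65)] = 2.6093
Total items = 2.6093 × 5 = 13.05, rounded up to 14.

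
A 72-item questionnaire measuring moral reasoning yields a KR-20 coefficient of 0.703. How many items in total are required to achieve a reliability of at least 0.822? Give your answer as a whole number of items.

141

n = 0.822(1 − 0.703) / [0.703(1 − 0.822)]
  = 0.244134 / 0.125134 = 1.9510
1.9510 × 72 = 140.47 → 141 items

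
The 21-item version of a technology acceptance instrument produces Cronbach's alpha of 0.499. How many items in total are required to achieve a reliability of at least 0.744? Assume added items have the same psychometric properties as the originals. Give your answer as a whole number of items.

Spearman-Brown solved for the length factor n:
n = r_target (1 − r_old) / [ r_old (1 − r_target) ]
n = [0.744 × 0.501] / [0.499 × 0.256]
  = 0.372744 / 0.127744 = 2.9179
So the test needs 2.9179 × 21 ≈ 61.28 items; rounding up, 62.

62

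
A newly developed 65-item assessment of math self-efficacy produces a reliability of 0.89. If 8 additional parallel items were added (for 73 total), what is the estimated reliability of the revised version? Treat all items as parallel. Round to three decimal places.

n = 73/65 = 1.1231
Spearman-Brown: r_new = n·r / (1 + (n − 1)·r)
r_new = 1.1231·0.89 / [1 + (1.1231 − 1)·0.89]
     = 0.9996 / 1.1096 = 0.9009

0.901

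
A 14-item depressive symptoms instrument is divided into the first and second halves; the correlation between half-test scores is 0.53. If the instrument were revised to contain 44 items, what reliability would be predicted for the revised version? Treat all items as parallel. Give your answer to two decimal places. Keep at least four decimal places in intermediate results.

First correct the split-half correlation to full-test reliability: r_full = 2 × 0.53 / (1 + 0.53) ≈ 0.6928
Then adjust to 44 items: n = 44/14 = 3.1429
r_new = n·r_full / (1 + (n − 1)·r_full) = 2.1774 / 2.4846 ≈ 0.8764

0.88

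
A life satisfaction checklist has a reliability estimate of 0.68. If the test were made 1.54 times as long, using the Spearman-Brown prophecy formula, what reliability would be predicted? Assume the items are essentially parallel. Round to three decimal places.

0.766

r_new = (1.54 × 0.68) / (1 + (1.54 − 1) × 0.68)
     = 1.0472 / 1.3672 = 0.7659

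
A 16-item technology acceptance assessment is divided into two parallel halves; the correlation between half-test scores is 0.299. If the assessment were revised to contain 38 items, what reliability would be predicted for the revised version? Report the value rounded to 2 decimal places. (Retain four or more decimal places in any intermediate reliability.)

0.67

Spearman-Brown correction (n = 2): r_full = 2·0.299/(1 + 0.299) = 0.4604
Length factor from 16 to 38 items: n = 38/16 = 2.3750
r_new = n·r_full / (1 + (n − 1)·r_full) = 1.0935 / 1.6330 ≈ 0.6696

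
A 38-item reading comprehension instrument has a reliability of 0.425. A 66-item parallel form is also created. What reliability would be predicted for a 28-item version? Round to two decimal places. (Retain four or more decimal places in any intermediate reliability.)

0.35

Only the ratio of lengths matters: n = 28/38 = 0.7368
r_{28} = n·r / (1 + (n − 1)·r) = 0.3131 / 0.8881 ≈ 0.3526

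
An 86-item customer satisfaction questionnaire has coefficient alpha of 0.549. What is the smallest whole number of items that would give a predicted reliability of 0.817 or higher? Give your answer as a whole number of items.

Spearman-Brown solved for the length factor n:
n = r*(1 − r) / [ r (1 − r*) ]
n = [0.817 × 0.451] / [0.549 × 0.183]
  = 0.368467 / 0.100467 = 3.6675
3.6675 × 86 = 315.40 → 316 items

316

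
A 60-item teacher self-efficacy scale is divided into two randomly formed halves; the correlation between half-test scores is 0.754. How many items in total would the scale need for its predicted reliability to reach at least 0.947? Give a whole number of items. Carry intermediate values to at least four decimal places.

Corrected full-test reliability: r_full = 2 × 0.754 / (1 + 0.754) ≈ 0.8597
Solve Spearman-Brown for n: n = 0.947(1 − 0.8597) / [0.8597(1 − 0.947)] = 2.9160
Items = 2.9160 × 60 ≈ 174.96 → 175

175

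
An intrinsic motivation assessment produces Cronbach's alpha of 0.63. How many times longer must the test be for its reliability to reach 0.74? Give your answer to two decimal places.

Invert Spearman-Brown to solve for n:
n = r*(1 − r) / [ r (1 − r*) ]
n = 0.74 × (1 − 0.63) / [ 0.63 × (1 − 0.74) ]
  = 0.2738 / 0.1638 = 1.6716

1.67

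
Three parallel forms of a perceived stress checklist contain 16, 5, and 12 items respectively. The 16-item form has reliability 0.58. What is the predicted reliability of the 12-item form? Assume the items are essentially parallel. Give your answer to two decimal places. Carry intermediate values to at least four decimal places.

0.51

Only the ratio of lengths matters: n = 12/16 = 0.7500
r_{12} = n·r / (1 + (n − 1)·r) = 0.4350 / 0.8550 ≈ 0.5088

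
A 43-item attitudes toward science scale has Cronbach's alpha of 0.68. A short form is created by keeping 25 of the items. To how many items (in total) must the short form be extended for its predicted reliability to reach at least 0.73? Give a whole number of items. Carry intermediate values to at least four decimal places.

55

First, r for the 25-item form: n = 25/43 = 0.5814, so r_25 = 0.5814·0.68/(1 + (0.5814 − 1)·0.68) = 0.5527
Length factor from the short form to reach 0.73: n' = 0.73(1 − 0.5527) / [0.5527(1 − 0.73)] ≈ 2.1881
Items = 2.1881 × 25 ≈ 54.70 → 55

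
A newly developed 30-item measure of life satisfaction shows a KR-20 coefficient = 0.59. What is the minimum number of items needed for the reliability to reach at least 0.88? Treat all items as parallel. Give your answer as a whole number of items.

n = 0.88(1 − 0.59) / [0.59(1 − 0.88)]
  = 0.3608 / 0.0708 = 5.0960
So the test needs 5.0960 × 30 ≈ 152.88 items; rounding up, 153.

153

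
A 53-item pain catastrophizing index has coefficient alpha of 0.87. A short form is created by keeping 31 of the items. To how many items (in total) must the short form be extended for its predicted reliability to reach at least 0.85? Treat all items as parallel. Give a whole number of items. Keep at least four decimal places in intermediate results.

45

First, r for the 31-item form: n = 31/53 = 0.5849, so r_31 = 0.5849·0.87/(1 + (0.5849 − 1)·0.87) = 0.7965
Then solve for n' with r_old = 0.7965, r_target = 0.85: n' = 0.85(1 − 0.7965)/[0.7965(1 − 0.85)] = 1.4478
Items = 1.4478 × 31 ≈ 44.88 → 45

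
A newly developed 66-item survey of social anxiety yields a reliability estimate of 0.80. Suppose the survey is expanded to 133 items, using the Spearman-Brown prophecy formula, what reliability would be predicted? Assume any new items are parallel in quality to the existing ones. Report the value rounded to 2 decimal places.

0.89

Length ratio n = 133/66 = 2.0152
Apply the Spearman-Brown prophecy formula, r' = nr / [1 + (n − 1)r]:
r_new = 2.0152·0.80 / [1 + (2.0152 − 1)·0.80]
r_new = 1.6122 / 1.8122 ≈ 0.8896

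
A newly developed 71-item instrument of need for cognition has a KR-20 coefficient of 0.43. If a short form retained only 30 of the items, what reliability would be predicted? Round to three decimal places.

0.242

Length ratio n = 30/71 = 0.4225
Spearman-Brown: r_new = n·r / (1 + (n − 1)·r)
r_new = (0.4225 × 0.43) / (1 + (0.4225 − 1) × 0.43)
     = 0.1817 / 0.7517 = 0.2417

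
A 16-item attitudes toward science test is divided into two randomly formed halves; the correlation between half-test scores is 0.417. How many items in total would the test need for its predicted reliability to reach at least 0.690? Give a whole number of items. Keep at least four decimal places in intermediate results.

Corrected full-test reliability: r_full = 2 × 0.417 / (1 + 0.417) ≈ 0.5886
Solve Spearman-Brown for n: n = 0.690(1 − 0.5886) / [0.5886(1 − 0.690)] = 1.5557
Required items = 1.5557 × 16 = 24.89, so 25 items.

25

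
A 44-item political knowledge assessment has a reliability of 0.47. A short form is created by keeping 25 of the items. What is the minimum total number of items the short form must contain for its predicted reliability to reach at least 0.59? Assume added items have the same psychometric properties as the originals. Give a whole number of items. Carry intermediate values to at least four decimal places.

72

Short-form reliability: n = 25/44 = 0.5682; r_25 = n·r/(1+(n−1)r) ≈ 0.3351
Then solve for n' with r_old = 0.3351, r_target = 0.59: n' = 0.59(1 − 0.3351)/[0.3351(1 − 0.59)] = 2.8553
Items = 2.8553 × 25 ≈ 71.38 → 72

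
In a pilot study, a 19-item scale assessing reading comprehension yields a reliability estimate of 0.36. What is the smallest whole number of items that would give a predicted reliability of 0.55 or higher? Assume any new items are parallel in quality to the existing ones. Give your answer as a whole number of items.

42

Invert Spearman-Brown to solve for n:
n = r*(1 − r) / [ r (1 − r*) ]
n = 0.55(1 − 0.36) / [0.36(1 − 0.55)]
  = 0.3520 / 0.1620 = 2.1728
2.1728 × 19 = 41.28 → 42 items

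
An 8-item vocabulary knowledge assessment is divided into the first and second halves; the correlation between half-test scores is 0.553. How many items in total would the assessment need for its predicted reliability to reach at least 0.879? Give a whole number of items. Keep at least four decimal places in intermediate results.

Corrected full-test reliability: r_full = 2 × 0.553 / (1 + 0.553) ≈ 0.7122
Solve Spearman-Brown for n: n = 0.879(1 − 0.7122) / [0.7122(1 − 0.879)] = 2.9356
Items = 2.9356 × 8 ≈ 23.48 → 24

24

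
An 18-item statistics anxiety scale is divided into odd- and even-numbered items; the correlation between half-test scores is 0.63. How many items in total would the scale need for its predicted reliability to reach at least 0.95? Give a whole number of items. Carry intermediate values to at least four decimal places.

r_full = 2(0.63)/(1 + 0.63) = 0.7730
n = r_tgt(1 − r_full) / [r_full(1 − r_tgt)] = 0.95 × 0.2270 / (0.7730 × 0.05) ≈ 5.5796
Items = 5.5796 × 18 ≈ 100.43 → 101

101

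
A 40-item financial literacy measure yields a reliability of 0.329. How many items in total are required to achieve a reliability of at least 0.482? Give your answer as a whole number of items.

Invert Spearman-Brown to solve for n:
n = r_target (1 − r_old) / [ r_old (1 − r_target) ]
n = 0.482(1 − 0.329) / [0.329(1 − 0.482)]
n = 0.323422 / 0.170422 ≈ 1.8978
So the test needs 1.8978 × 40 ≈ 75.91 items; rounding up, 76.

76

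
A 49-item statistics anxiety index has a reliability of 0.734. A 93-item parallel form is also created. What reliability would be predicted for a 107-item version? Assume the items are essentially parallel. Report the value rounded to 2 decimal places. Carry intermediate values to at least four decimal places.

0.86

Only the ratio of lengths matters: n = 107/49 = 2.1837
r_{107} = n·r / (1 + (n − 1)·r) = 1.6028 / 1.8688 ≈ 0.8577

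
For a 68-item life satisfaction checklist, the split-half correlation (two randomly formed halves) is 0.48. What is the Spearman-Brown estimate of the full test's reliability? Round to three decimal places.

0.649

Apply the Spearman-Brown correction with n = 2:
r_full = 2(0.48) / (1 + 0.48)
       = 0.9600 / 1.4800 = 0.6486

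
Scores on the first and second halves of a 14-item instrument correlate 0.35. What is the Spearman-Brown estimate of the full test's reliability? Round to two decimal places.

r_full = 2(0.35) / (1 + 0.35)
       = 0.7000 / 1.3500 = 0.5185

0.52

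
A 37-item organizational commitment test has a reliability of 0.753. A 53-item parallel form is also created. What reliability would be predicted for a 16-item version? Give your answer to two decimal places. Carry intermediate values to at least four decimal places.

The 53-item form is not needed; work directly from the 37-item form with n = 16/37 = 0.4324.
r_{16} = n·r / (1 + (n − 1)·r) = 0.3256 / 0.5726 ≈ 0.5686

0.57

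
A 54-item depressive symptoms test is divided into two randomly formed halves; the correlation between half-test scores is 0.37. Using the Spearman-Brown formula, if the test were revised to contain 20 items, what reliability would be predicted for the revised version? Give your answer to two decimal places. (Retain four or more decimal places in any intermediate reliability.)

Full-test reliability from the split-half r: r_full = 2(0.37)/(1 + 0.37) = 0.5401
Length factor from 54 to 20 items: n = 20/54 = 0.3704
r_new = n·r_full / (1 + (n − 1)·r_full) = 0.2001 / 0.6600 ≈ 0.3032

0.30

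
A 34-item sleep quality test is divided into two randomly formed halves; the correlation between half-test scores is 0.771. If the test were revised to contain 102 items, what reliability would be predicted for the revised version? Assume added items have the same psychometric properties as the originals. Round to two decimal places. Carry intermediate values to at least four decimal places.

First correct the split-half correlation to full-test reliability: r_full = 2 × 0.771 / (1 + 0.771) ≈ 0.8707
Length factor from 34 to 102 items: n = 102/34 = 3.0000
r_new = n·r_full / (1 + (n − 1)·r_full) = 2.6121 / 2.7414 ≈ 0.9528

0.95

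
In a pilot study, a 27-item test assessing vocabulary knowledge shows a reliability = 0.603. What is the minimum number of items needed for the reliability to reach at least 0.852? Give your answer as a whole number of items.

103

Rearranging the Spearman-Brown formula for n,
n = r_target (1 − r_old) / [ r_old (1 − r_target) ]
n = 0.852 × (1 − 0.603) / [ 0.603 × (1 − 0.852) ]
n = 0.338244 / 0.089244 ≈ 3.7901
So the test needs 3.7901 × 27 ≈ 102.33 items; rounding up, 103.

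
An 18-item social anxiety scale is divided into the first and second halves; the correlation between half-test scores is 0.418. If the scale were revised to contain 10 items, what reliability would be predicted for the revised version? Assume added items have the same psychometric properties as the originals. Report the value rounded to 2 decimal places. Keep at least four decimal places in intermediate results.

Spearman-Brown correction (n = 2): r_full = 2·0.418/(1 + 0.418) = 0.5896
Then adjust to 10 items: n = 10/18 = 0.5556
r_new = n·r_full / (1 + (n − 1)·r_full) = 0.3276 / 0.7380 ≈ 0.4439

0.44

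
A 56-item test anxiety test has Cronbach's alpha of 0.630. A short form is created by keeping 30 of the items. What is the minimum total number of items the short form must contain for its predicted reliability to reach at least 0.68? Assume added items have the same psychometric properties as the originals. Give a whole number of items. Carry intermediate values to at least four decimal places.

70

First, r for the 30-item form: n = 30/56 = 0.5357, so r_30 = 0.5357·0.630/(1 + (0.5357 − 1)·0.630) = 0.4770
Length factor from the short form to reach 0.68: n' = 0.68(1 − 0.4770) / [0.4770(1 − 0.68)] ≈ 2.3299
Total items = 2.3299 × 30 = 69.90, rounded up to 70.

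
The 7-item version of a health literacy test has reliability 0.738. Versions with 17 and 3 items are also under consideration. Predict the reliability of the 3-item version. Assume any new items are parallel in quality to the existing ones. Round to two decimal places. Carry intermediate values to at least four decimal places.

Only the ratio of lengths matters: n = 3/7 = 0.4286
r_{3} = n·r / (1 + (n − 1)·r) = 0.3163 / 0.5783 ≈ 0.5469

0.55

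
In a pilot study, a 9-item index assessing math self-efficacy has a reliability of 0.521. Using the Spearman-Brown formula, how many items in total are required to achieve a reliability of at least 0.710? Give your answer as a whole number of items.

21

Spearman-Brown solved for the length factor n:
n = r_target (1 − r_old) / [ r_old (1 − r_target) ]
n = 0.710(1 − 0.521) / [0.521(1 − 0.710)]
  = 0.340090 / 0.151090 = 2.2509
So the test needs 2.2509 × 9 ≈ 20.26 items; rounding up, 21.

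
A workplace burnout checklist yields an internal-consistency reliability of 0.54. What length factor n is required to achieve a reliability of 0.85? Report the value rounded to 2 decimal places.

n = 0.85 × (1 − 0.54) / [ 0.54 × (1 − 0.85) ]
  = 0.3910 / 0.0810 = 4.8272

4.83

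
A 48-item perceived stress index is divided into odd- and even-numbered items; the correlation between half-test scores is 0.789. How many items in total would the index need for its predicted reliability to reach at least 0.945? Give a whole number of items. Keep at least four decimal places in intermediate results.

111

r_full = 2(0.789)/(1 + 0.789) = 0.8821
n = r_tgt(1 − r_full) / [r_full(1 − r_tgt)] = 0.945 × 0.1179 / (0.8821 × 0.055) ≈ 2.2965
Items = 2.2965 × 48 ≈ 110.23 → 111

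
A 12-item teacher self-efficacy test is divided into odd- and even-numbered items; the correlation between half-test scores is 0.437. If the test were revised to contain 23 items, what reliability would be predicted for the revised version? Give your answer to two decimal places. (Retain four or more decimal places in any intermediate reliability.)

Spearman-Brown correction (n = 2): r_full = 2·0.437/(1 + 0.437) = 0.6082
Then adjust to 23 items: n = 23/12 = 1.9167
r_new = n·r_full / (1 + (n − 1)·r_full) = 1.1657 / 1.5575 ≈ 0.7484

0.75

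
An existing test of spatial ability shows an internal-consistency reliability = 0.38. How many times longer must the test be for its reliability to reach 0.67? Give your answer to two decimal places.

3.31

Spearman-Brown solved for the length factor n:
n = r_target (1 − r_old) / [ r_old (1 − r_target) ]
n = [0.67 × 0.62] / [0.38 × 0.33]
  = 0.4154 / 0.1254 = 3.3126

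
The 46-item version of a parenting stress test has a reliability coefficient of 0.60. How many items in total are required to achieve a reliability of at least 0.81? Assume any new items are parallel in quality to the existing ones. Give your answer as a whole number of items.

131

n = 0.81 × (1 − 0.60) / [ 0.60 × (1 − 0.81) ]
n = 0.3240 / 0.1140 ≈ 2.8421
So the test needs 2.8421 × 46 ≈ 130.74 items; rounding up, 131.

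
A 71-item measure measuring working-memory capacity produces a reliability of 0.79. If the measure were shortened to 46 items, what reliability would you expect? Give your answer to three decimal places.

Length ratio n = 46/71 = 0.6479
By Spearman-Brown, r_new = n r / (1 + (n − 1) r).
r_new = 0.6479·0.79 / [1 + (0.6479 − 1)·0.79]
     = 0.5118 / 0.7218 = 0.7091

0.709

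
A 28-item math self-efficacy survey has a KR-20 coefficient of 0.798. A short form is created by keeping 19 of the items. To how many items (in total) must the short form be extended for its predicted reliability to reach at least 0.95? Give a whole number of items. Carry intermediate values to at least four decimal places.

Short-form reliability: n = 19/28 = 0.6786; r_19 = n·r/(1+(n−1)r) ≈ 0.7283
Length factor from the short form to reach 0.95: n' = 0.95(1 − 0.7283) / [0.7283(1 − 0.95)] ≈ 7.0882
Total items = 7.0882 × 19 = 134.68, rounded up to 135.

135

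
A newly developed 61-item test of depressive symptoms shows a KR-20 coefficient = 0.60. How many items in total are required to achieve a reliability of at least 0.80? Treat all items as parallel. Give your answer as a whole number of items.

n = 0.80 × (1 − 0.60) / [ 0.60 × (1 − 0.80) ]
  = 0.3200 / 0.1200 = 2.6667
So the test needs 2.6667 × 61 ≈ 162.67 items; rounding up, 163.

163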